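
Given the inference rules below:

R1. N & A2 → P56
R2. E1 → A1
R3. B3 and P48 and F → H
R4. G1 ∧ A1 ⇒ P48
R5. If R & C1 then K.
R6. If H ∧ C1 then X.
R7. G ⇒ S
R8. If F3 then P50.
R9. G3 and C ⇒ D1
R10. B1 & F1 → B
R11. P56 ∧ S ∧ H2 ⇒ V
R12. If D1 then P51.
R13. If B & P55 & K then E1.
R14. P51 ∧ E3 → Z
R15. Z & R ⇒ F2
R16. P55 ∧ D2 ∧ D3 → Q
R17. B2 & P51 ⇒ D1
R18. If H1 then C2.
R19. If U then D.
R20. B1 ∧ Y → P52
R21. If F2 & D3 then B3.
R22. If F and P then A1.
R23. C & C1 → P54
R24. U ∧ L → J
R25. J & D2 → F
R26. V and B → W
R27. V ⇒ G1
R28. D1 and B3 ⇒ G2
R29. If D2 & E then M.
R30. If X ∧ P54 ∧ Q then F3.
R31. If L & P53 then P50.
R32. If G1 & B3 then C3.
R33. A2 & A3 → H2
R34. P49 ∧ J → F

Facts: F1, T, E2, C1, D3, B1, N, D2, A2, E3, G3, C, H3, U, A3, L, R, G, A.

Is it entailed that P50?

No

Forward chaining from the given facts derives: P56, K, S, D1, B, P51, Z, F2, D, B3, P54, J, F, G2, H2, V, W, G1, C3.
Rules concluding P50: R8 needs F3; R31 needs P53 — none of these are established.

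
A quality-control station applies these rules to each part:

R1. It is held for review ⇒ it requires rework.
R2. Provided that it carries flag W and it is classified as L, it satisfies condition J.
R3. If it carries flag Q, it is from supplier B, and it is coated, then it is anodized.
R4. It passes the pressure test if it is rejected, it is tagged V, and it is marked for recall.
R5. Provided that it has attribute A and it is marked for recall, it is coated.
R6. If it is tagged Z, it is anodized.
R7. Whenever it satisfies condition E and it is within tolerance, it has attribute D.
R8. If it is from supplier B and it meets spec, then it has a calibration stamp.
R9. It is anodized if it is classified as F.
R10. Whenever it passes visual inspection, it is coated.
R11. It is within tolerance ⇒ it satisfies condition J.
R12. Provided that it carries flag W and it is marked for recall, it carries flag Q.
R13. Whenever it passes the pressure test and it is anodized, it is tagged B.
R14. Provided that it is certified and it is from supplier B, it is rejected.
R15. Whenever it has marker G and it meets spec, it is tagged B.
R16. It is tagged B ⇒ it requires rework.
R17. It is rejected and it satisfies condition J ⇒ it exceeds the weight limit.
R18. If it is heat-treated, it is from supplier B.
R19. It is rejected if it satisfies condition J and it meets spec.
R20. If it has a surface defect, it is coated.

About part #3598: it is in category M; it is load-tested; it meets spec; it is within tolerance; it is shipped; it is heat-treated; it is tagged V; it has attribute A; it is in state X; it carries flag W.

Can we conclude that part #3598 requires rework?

Forward chaining from the given facts derives: satisfies condition J, is from supplier B, is rejected, has a calibration stamp, exceeds the weight limit.
Rules concluding "it requires rework": R1 needs "it is held for review"; R16 needs "it is tagged B" — none of these are established.

No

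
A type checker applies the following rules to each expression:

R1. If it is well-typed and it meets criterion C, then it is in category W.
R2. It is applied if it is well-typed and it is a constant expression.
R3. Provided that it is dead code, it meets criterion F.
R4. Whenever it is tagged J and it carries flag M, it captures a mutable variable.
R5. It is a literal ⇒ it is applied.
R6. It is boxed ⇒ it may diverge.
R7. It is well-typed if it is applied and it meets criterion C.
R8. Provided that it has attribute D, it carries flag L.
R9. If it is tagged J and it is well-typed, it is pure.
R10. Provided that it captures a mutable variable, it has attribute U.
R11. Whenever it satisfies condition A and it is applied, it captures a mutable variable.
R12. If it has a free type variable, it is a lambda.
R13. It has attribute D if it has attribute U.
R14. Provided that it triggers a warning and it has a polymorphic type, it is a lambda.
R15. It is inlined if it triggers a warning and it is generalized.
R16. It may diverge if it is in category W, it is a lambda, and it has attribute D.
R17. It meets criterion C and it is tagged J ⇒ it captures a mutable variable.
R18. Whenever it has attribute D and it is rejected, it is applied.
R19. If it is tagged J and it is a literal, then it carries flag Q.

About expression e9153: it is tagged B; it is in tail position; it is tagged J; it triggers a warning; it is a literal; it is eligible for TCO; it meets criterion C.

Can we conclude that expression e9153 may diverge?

No

Forward chaining from the given facts derives: is applied, is well-typed, is pure, captures a mutable variable, carries flag Q, is in category W, has attribute U, has attribute D, carries flag L.
Rules concluding "it may diverge": R6 needs "it is boxed"; R16 needs "it is a lambda" — none of these are established.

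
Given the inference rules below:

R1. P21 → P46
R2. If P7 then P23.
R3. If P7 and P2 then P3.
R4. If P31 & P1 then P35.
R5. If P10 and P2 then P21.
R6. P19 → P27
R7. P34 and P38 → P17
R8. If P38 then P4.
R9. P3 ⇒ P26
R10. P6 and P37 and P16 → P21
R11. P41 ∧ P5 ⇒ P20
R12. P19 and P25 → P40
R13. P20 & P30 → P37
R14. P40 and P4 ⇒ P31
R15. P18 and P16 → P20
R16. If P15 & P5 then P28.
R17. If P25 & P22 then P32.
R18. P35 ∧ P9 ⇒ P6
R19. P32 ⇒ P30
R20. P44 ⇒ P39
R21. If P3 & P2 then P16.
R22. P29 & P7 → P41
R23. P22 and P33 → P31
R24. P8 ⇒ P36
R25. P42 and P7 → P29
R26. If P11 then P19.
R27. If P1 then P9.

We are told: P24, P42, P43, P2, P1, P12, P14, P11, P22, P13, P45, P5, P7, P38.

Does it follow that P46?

Forward chaining from the given facts derives: P23, P3, P4, P26, P16, P29, P19, P9, P27, P41, P20.
The only rule concluding P46 is R1, which needs P21; that is never established.

No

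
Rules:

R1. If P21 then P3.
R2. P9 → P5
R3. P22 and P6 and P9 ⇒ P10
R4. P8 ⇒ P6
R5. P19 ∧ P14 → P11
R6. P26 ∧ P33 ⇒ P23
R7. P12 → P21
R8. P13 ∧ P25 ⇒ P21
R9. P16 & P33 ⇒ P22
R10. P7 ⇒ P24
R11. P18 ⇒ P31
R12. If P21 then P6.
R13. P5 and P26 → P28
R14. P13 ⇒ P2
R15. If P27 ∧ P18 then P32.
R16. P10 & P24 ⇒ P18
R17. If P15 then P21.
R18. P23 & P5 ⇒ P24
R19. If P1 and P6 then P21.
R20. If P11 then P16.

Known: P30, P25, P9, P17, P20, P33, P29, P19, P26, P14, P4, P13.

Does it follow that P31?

Yes

P5  (by R2: P9)
P11  (by R5: P19, P14)
P23  (by R6: P26, P33)
P21  (by R8: P13, P25)
P6  (by R12: P21)
P24  (by R18: P23, P5)
P16  (by R20: P11)
P22  (by R9: P16, P33)
P10  (by R3: P22, P6, P9)
P18  (by R16: P10, P24)
P31  (by R11: P18)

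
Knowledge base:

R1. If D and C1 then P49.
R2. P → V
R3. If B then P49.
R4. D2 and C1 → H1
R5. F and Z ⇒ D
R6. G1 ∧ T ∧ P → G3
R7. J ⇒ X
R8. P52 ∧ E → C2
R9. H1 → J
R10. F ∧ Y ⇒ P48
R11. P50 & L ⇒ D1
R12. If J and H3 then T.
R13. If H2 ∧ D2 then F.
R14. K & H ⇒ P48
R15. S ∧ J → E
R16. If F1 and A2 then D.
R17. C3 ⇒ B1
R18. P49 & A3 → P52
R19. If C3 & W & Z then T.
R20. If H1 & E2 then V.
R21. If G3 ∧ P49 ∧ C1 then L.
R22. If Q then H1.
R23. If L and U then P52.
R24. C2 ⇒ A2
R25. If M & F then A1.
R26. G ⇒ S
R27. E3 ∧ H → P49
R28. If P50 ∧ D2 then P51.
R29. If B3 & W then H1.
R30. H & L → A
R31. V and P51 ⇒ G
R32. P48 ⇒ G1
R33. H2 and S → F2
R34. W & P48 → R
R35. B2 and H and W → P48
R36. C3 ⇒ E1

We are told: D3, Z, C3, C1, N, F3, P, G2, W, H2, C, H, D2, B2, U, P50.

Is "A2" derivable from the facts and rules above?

Yes

V  (by R2: P)
H1  (by R4: D2, C1)
J  (by R9: H1)
F  (by R13: H2, D2)
T  (by R19: C3, W, Z)
P51  (by R28: P50, D2)
G  (by R31: V, P51)
P48  (by R35: B2, H, W)
D  (by R5: F, Z)
S  (by R26: G)
G1  (by R32: P48)
P49  (by R1: D, C1)
G3  (by R6: G1, T, P)
E  (by R15: S, J)
L  (by R21: G3, P49, C1)
P52  (by R23: L, U)
C2  (by R8: P52, E)
A2  (by R24: C2)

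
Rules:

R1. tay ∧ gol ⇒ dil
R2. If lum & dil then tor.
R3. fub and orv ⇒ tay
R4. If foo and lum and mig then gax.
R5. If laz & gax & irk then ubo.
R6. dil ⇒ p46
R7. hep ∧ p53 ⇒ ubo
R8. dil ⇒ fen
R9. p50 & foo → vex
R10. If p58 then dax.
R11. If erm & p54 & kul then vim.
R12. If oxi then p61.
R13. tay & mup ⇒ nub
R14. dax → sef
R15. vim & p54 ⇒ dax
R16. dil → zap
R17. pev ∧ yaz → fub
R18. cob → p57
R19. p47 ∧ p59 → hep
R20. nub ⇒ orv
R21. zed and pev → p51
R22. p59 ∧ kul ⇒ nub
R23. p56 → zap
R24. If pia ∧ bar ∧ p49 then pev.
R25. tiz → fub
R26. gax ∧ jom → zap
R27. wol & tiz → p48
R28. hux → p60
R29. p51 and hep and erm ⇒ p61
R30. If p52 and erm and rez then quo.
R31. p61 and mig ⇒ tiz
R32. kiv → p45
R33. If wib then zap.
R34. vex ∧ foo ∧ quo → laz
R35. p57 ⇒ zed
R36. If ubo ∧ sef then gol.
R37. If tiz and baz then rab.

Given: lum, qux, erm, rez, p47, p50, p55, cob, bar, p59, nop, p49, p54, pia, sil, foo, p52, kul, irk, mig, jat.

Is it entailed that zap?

Yes

gax  (by R4: foo, lum, mig)
vex  (by R9: p50, foo)
vim  (by R11: erm, p54, kul)
dax  (by R15: vim, p54)
p57  (by R18: cob)
hep  (by R19: p47, p59)
nub  (by R22: p59, kul)
pev  (by R24: pia, bar, p49)
quo  (by R30: p52, erm, rez)
laz  (by R34: vex, foo, quo)
zed  (by R35: p57)
ubo  (by R5: laz, gax, irk)
sef  (by R14: dax)
orv  (by R20: nub)
p51  (by R21: zed, pev)
p61  (by R29: p51, hep, erm)
tiz  (by R31: p61, mig)
gol  (by R36: ubo, sef)
fub  (by R25: tiz)
tay  (by R3: fub, orv)
dil  (by R1: tay, gol)
zap  (by R16: dil)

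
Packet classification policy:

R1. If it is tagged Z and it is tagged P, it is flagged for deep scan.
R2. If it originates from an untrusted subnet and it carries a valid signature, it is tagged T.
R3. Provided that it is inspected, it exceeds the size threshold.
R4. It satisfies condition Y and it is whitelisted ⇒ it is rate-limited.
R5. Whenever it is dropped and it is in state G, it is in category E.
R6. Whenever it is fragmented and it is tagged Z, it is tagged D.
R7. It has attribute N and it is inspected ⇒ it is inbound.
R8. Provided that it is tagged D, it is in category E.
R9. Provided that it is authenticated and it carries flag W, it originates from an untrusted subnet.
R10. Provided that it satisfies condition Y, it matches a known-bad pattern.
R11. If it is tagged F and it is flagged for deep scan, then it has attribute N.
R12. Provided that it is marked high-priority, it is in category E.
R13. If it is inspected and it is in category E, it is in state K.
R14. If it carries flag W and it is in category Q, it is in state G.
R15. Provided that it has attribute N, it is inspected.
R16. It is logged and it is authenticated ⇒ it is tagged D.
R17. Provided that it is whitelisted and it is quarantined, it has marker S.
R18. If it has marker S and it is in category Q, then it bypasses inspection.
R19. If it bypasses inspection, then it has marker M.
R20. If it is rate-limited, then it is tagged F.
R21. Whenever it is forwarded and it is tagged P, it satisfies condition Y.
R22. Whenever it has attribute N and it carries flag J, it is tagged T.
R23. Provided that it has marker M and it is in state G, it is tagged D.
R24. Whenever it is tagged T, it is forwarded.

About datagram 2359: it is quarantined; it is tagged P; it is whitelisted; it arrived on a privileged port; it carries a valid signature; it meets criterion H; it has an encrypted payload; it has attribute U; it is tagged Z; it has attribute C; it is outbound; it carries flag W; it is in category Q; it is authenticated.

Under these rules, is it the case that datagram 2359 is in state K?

By R1 (it is tagged Z, it is tagged P): it is flagged for deep scan.
By R9 (it is authenticated, it carries flag W): it originates from an untrusted subnet.
By R14 (it carries flag W, it is in category Q): it is in state G.
By R17 (it is whitelisted, it is quarantined): it has marker S.
By R18 (it has marker S, it is in category Q): it bypasses inspection.
By R19 (it bypasses inspection): it has marker M.
By R23 (it has marker M, it is in state G): it is tagged D.
By R2 (it originates from an untrusted subnet, it carries a valid signature): it is tagged T.
By R8 (it is tagged D): it is in category E.
By R24 (it is tagged T): it is forwarded.
By R21 (it is forwarded, it is tagged P): it satisfies condition Y.
By R4 (it satisfies condition Y, it is whitelisted): it is rate-limited.
By R20 (it is rate-limited): it is tagged F.
By R11 (it is tagged F, it is flagged for deep scan): it has attribute N.
By R15 (it has attribute N): it is inspected.
By R13 (it is inspected, it is in category E): it is in state K.

Yes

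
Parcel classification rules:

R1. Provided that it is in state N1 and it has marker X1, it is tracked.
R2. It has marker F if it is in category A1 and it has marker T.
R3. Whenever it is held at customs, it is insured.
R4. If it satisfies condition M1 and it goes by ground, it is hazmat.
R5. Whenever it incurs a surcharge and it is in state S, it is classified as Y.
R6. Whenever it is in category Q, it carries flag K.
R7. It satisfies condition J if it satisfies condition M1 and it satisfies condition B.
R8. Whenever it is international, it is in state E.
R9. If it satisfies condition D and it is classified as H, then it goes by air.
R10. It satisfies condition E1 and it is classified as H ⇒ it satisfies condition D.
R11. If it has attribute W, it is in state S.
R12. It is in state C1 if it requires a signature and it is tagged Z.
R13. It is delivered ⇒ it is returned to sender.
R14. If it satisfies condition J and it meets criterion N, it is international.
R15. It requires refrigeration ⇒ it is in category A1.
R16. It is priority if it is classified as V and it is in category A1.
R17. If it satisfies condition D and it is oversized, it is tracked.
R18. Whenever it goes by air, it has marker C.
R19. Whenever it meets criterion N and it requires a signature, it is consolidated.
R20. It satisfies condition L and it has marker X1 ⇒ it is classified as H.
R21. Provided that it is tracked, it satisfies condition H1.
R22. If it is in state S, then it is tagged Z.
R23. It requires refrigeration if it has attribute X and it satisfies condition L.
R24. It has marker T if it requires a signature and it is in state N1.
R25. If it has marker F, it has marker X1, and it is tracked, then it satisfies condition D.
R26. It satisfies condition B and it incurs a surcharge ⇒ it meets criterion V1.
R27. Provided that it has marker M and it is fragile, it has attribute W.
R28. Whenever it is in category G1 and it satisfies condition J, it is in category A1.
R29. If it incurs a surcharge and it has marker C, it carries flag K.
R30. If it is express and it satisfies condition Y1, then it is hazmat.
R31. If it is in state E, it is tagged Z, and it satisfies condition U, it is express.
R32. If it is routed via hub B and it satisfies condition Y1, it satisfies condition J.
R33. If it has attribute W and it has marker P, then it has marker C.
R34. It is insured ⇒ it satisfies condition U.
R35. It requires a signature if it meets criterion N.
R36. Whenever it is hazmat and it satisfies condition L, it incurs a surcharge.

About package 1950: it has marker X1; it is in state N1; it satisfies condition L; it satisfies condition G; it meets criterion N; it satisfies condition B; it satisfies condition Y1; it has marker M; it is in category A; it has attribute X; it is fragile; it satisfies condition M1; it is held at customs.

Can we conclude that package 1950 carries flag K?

By R1 (it is in state N1, it has marker X1): it is tracked.
By R3 (it is held at customs): it is insured.
By R7 (it satisfies condition M1, it satisfies condition B): it satisfies condition J.
By R14 (it satisfies condition J, it meets criterion N): it is international.
By R20 (it satisfies condition L, it has marker X1): it is classified as H.
By R23 (it has attribute X, it satisfies condition L): it requires refrigeration.
By R27 (it has marker M, it is fragile): it has attribute W.
By R34 (it is insured): it satisfies condition U.
By R35 (it meets criterion N): it requires a signature.
By R8 (it is international): it is in state E.
By R11 (it has attribute W): it is in state S.
By R15 (it requires refrigeration): it is in category A1.
By R22 (it is in state S): it is tagged Z.
By R24 (it requires a signature, it is in state N1): it has marker T.
By R31 (it is in state E, it is tagged Z, it satisfies condition U): it is express.
By R2 (it is in category A1, it has marker T): it has marker F.
By R25 (it has marker F, it has marker X1, it is tracked): it satisfies condition D.
By R30 (it is express, it satisfies condition Y1): it is hazmat.
By R36 (it is hazmat, it satisfies condition L): it incurs a surcharge.
By R9 (it satisfies condition D, it is classified as H): it goes by air.
By R18 (it goes by air): it has marker C.
By R29 (it incurs a surcharge, it has marker C): it carries flag K.

Yes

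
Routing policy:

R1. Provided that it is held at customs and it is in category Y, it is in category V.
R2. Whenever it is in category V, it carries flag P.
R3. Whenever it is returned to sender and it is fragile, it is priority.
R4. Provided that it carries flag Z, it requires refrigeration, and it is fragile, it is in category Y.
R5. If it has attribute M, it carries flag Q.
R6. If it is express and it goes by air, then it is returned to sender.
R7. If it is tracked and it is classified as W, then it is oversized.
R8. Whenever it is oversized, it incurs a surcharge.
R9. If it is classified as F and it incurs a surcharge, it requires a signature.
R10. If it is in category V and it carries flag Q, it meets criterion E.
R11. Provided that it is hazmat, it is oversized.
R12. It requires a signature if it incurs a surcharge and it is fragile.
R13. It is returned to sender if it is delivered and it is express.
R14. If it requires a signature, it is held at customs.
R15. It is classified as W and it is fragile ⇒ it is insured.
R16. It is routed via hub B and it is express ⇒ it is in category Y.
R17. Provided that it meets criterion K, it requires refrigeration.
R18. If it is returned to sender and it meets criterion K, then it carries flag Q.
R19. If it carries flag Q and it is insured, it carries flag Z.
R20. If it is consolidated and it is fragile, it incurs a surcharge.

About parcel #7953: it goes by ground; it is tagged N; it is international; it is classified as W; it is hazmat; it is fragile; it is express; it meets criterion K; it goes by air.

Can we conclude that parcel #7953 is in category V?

Yes

By R6 (it is express, it goes by air): it is returned to sender.
By R11 (it is hazmat): it is oversized.
By R15 (it is classified as W, it is fragile): it is insured.
By R17 (it meets criterion K): it requires refrigeration.
By R18 (it is returned to sender, it meets criterion K): it carries flag Q.
By R19 (it carries flag Q, it is insured): it carries flag Z.
By R4 (it carries flag Z, it requires refrigeration, it is fragile): it is in category Y.
By R8 (it is oversized): it incurs a surcharge.
By R12 (it incurs a surcharge, it is fragile): it requires a signature.
By R14 (it requires a signature): it is held at customs.
By R1 (it is held at customs, it is in category Y): it is in category V.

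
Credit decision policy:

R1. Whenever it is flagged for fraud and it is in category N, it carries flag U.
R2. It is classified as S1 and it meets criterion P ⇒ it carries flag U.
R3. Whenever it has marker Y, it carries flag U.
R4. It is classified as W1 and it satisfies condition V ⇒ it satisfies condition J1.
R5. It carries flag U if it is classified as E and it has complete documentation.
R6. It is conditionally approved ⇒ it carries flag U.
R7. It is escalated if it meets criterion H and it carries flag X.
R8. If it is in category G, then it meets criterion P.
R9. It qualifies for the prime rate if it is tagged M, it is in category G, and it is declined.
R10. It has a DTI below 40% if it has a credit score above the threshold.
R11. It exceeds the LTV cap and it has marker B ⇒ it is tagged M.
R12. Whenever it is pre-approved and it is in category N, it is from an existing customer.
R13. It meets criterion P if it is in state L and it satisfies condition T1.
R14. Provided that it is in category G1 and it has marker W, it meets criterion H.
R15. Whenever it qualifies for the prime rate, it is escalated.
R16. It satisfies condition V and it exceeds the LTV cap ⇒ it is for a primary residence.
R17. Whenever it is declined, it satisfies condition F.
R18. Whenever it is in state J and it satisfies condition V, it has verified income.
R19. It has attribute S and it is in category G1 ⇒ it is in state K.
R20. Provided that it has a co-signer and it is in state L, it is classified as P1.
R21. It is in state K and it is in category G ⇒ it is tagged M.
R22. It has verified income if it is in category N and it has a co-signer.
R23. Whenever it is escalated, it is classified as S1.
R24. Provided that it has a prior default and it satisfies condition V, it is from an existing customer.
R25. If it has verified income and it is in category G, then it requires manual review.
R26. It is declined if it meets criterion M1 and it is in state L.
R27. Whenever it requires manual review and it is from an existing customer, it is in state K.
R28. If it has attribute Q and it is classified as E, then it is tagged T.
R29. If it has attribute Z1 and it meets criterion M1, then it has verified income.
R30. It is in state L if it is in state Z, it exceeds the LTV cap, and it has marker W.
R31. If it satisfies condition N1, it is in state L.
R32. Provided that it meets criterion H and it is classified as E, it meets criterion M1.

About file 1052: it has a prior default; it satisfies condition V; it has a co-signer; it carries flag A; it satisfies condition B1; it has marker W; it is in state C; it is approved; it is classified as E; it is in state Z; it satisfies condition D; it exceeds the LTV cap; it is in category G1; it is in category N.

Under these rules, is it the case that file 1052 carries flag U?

Forward chaining from the given facts derives: meets criterion H, is for a primary residence, has verified income, is from an existing customer, is in state L, meets criterion M1, is classified as P1, is declined, satisfies condition F.
Rules concluding "it carries flag U": R1 needs "it is flagged for fraud"; R2 needs "it is classified as S1"; R3 needs "it has marker Y"; R5 needs "it has complete documentation"; R6 needs "it is conditionally approved" — none of these are established.

No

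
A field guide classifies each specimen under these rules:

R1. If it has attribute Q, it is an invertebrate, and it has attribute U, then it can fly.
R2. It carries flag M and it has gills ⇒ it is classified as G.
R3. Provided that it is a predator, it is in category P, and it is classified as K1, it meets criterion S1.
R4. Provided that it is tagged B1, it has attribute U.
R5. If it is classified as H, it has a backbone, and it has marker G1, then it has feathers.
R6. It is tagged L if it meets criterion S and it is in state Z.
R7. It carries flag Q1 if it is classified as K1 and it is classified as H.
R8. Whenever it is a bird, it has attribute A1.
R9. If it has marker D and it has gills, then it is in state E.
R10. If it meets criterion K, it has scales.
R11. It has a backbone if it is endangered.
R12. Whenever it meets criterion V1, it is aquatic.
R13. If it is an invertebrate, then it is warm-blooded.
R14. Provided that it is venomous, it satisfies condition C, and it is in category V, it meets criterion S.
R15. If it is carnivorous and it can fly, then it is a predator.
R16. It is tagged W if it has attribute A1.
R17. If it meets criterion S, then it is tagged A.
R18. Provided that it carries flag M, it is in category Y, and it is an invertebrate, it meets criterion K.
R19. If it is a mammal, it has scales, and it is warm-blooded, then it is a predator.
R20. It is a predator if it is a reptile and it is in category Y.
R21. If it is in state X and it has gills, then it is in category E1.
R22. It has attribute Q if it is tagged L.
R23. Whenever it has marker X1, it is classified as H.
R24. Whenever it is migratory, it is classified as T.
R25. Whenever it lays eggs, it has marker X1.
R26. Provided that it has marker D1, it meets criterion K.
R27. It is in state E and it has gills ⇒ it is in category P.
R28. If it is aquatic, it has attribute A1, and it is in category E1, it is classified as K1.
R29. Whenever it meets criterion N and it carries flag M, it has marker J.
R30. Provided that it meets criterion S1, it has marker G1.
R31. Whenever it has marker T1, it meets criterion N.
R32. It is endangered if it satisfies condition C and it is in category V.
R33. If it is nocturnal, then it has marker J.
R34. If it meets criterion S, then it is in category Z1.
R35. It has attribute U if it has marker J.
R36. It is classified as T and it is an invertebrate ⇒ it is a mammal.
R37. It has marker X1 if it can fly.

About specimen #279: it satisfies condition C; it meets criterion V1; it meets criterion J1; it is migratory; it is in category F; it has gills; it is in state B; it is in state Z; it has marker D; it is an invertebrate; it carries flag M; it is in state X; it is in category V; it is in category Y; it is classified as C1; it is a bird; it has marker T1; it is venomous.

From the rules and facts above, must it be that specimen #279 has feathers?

By R8 (it is a bird): it has attribute A1.
By R9 (it has marker D, it has gills): it is in state E.
By R12 (it meets criterion V1): it is aquatic.
By R13 (it is an invertebrate): it is warm-blooded.
By R14 (it is venomous, it satisfies condition C, it is in category V): it meets criterion S.
By R18 (it carries flag M, it is in category Y, it is an invertebrate): it meets criterion K.
By R21 (it is in state X, it has gills): it is in category E1.
By R24 (it is migratory): it is classified as T.
By R27 (it is in state E, it has gills): it is in category P.
By R28 (it is aquatic, it has attribute A1, it is in category E1): it is classified as K1.
By R31 (it has marker T1): it meets criterion N.
By R32 (it satisfies condition C, it is in category V): it is endangered.
By R36 (it is classified as T, it is an invertebrate): it is a mammal.
By R6 (it meets criterion S, it is in state Z): it is tagged L.
By R10 (it meets criterion K): it has scales.
By R11 (it is endangered): it has a backbone.
By R19 (it is a mammal, it has scales, it is warm-blooded): it is a predator.
By R22 (it is tagged L): it has attribute Q.
By R29 (it meets criterion N, it carries flag M): it has marker J.
By R35 (it has marker J): it has attribute U.
By R1 (it has attribute Q, it is an invertebrate, it has attribute U): it can fly.
By R3 (it is a predator, it is in category P, it is classified as K1): it meets criterion S1.
By R30 (it meets criterion S1): it has marker G1.
By R37 (it can fly): it has marker X1.
By R23 (it has marker X1): it is classified as H.
By R5 (it is classified as H, it has a backbone, it has marker G1): it has feathers.

Yes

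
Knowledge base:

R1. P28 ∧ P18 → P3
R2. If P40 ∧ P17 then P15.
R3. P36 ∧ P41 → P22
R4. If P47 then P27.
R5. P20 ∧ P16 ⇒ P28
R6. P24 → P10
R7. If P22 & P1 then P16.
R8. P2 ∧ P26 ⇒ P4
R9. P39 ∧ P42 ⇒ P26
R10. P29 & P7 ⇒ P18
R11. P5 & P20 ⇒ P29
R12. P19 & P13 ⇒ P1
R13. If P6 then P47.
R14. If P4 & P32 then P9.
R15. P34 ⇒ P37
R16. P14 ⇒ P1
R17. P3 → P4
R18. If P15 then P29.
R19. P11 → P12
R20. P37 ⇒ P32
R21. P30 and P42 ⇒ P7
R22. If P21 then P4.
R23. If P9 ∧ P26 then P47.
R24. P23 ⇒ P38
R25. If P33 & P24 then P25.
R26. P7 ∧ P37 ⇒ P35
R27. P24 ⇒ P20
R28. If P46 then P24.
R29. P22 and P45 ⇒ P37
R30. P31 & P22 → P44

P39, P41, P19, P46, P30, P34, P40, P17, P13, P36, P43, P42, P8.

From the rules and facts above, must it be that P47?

Yes

P15  (by R2: P40, P17)
P22  (by R3: P36, P41)
P26  (by R9: P39, P42)
P1  (by R12: P19, P13)
P37  (by R15: P34)
P29  (by R18: P15)
P32  (by R20: P37)
P7  (by R21: P30, P42)
P24  (by R28: P46)
P16  (by R7: P22, P1)
P18  (by R10: P29, P7)
P20  (by R27: P24)
P28  (by R5: P20, P16)
P3  (by R1: P28, P18)
P4  (by R17: P3)
P9  (by R14: P4, P32)
P47  (by R23: P9, P26)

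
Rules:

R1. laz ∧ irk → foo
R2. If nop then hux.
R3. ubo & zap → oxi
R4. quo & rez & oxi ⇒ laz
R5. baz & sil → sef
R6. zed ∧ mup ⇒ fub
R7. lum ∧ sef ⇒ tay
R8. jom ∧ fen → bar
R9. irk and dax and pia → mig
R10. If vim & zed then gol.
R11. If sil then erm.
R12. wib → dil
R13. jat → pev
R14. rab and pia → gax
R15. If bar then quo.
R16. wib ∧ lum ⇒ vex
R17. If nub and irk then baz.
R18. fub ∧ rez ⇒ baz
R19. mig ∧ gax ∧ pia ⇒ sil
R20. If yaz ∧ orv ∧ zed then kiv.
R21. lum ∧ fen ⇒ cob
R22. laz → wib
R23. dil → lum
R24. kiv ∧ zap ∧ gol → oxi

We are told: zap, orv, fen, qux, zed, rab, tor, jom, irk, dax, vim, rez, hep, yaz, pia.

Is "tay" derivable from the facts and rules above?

No

Forward chaining from the given facts derives: bar, mig, gol, gax, quo, sil, kiv, oxi, laz, erm, wib, foo, dil, lum, vex, cob.
The only rule concluding tay is R7, which needs sef; that is never established.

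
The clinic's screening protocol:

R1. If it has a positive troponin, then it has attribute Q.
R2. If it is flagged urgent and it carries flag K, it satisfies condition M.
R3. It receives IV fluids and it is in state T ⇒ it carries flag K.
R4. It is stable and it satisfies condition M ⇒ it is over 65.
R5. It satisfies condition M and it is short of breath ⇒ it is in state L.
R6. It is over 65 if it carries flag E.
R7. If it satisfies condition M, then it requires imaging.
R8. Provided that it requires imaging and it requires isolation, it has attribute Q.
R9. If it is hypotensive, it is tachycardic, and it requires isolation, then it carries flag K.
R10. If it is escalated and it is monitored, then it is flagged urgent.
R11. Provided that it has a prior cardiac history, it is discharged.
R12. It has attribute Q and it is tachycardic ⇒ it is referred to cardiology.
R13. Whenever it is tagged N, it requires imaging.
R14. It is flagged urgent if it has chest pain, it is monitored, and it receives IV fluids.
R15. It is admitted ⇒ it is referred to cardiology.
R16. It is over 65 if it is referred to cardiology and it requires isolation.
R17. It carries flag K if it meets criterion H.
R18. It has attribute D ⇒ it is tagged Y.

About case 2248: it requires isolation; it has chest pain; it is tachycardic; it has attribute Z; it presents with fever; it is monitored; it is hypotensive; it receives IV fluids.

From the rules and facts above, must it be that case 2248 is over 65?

Yes

By R9 (it is hypotensive, it is tachycardic, it requires isolation): it carries flag K.
By R14 (it has chest pain, it is monitored, it receives IV fluids): it is flagged urgent.
By R2 (it is flagged urgent, it carries flag K): it satisfies condition M.
By R7 (it satisfies condition M): it requires imaging.
By R8 (it requires imaging, it requires isolation): it has attribute Q.
By R12 (it has attribute Q, it is tachycardic): it is referred to cardiology.
By R16 (it is referred to cardiology, it requires isolation): it is over 65.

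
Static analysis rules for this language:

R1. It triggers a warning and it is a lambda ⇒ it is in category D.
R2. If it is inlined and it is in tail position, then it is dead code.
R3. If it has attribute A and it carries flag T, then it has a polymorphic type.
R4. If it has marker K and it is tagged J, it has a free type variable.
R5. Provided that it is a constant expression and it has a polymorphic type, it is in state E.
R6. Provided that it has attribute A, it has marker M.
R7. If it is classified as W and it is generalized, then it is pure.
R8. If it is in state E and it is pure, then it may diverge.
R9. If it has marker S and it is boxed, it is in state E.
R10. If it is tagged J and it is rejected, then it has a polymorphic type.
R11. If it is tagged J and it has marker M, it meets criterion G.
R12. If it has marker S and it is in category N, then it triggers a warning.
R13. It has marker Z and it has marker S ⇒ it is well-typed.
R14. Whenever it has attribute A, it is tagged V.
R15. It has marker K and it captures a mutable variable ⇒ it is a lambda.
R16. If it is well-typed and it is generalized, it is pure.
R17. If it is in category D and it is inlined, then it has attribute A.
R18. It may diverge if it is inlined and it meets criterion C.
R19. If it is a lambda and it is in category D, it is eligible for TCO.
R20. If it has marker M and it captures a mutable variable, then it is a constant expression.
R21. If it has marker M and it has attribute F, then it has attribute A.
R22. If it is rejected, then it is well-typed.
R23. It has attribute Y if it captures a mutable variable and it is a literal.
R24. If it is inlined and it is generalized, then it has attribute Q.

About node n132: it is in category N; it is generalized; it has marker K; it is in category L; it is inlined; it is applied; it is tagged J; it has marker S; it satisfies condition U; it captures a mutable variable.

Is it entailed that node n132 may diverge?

Forward chaining from the given facts derives: has a free type variable, triggers a warning, is a lambda, has attribute Q, is in category D, has attribute A, is eligible for TCO, has marker M, meets criterion G, is tagged V, is a constant expression.
Rules concluding "it may diverge": R8 needs "it is in state E"; R18 needs "it meets criterion C" — none of these are established.

No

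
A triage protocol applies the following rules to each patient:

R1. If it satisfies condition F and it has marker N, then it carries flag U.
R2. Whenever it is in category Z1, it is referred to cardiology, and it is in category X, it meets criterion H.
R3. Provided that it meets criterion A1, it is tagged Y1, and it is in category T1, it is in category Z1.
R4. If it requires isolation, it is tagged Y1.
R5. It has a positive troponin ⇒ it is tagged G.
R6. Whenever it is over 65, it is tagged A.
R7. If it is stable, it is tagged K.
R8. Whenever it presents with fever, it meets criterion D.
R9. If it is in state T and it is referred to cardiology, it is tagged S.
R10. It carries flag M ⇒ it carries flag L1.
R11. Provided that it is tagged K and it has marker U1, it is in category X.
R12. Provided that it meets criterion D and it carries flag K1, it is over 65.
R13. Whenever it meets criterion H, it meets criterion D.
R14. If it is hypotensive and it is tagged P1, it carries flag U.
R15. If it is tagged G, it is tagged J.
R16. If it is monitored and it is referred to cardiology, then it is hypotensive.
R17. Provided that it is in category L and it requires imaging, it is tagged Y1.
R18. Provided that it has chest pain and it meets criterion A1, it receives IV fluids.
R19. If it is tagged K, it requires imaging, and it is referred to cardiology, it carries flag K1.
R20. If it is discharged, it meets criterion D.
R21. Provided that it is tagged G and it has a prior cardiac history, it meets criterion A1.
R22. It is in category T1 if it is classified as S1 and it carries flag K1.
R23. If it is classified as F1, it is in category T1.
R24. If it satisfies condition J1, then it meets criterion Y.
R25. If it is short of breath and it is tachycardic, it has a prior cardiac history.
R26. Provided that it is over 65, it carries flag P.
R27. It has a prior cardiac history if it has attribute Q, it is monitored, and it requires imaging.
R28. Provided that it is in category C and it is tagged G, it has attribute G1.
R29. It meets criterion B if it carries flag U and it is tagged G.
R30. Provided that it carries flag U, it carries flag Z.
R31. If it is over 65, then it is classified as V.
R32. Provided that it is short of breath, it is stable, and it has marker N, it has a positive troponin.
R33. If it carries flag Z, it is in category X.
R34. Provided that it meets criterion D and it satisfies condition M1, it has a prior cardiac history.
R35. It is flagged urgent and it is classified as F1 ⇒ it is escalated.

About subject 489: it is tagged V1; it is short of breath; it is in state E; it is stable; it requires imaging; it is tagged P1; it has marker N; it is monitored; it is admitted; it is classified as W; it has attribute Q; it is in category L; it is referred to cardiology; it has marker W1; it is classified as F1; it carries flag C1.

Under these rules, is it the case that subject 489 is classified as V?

Yes

By R7 (it is stable): it is tagged K.
By R16 (it is monitored, it is referred to cardiology): it is hypotensive.
By R17 (it is in category L, it requires imaging): it is tagged Y1.
By R19 (it is tagged K, it requires imaging, it is referred to cardiology): it carries flag K1.
By R23 (it is classified as F1): it is in category T1.
By R27 (it has attribute Q, it is monitored, it requires imaging): it has a prior cardiac history.
By R32 (it is short of breath, it is stable, it has marker N): it has a positive troponin.
By R5 (it has a positive troponin): it is tagged G.
By R14 (it is hypotensive, it is tagged P1): it carries flag U.
By R21 (it is tagged G, it has a prior cardiac history): it meets criterion A1.
By R30 (it carries flag U): it carries flag Z.
By R33 (it carries flag Z): it is in category X.
By R3 (it meets criterion A1, it is tagged Y1, it is in category T1): it is in category Z1.
By R2 (it is in category Z1, it is referred to cardiology, it is in category X): it meets criterion H.
By R13 (it meets criterion H): it meets criterion D.
By R12 (it meets criterion D, it carries flag K1): it is over 65.
By R31 (it is over 65): it is classified as V.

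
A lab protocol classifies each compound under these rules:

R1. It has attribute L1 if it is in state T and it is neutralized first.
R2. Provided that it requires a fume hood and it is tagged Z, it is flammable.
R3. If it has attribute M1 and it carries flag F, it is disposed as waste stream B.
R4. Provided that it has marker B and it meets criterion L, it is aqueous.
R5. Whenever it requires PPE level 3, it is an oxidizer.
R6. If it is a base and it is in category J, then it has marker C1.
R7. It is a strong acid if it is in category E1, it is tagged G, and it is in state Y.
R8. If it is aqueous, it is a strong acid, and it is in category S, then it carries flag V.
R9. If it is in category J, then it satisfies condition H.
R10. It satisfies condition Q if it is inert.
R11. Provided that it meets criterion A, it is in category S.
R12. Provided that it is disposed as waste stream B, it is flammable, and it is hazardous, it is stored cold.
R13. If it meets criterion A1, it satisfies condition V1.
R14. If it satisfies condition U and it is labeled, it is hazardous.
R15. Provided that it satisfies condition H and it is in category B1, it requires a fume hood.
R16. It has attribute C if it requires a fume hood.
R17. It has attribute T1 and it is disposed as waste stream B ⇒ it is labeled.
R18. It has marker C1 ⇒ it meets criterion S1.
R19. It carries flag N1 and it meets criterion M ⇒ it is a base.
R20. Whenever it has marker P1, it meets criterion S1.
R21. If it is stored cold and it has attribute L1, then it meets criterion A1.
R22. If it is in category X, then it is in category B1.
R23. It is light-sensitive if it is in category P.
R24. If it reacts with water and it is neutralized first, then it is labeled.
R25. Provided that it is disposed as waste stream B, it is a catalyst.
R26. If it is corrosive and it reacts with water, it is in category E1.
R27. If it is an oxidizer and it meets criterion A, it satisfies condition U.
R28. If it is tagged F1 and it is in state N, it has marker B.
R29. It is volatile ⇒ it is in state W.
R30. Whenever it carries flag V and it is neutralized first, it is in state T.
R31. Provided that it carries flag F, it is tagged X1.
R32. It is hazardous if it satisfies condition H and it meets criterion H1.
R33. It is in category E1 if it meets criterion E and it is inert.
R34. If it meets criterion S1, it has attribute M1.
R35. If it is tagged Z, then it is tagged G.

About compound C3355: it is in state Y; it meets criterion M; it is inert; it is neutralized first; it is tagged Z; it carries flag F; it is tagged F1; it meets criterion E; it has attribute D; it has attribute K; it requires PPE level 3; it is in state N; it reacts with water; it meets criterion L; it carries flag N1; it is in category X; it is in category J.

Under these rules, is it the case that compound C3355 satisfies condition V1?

No

Forward chaining from the given facts derives: is an oxidizer, satisfies condition H, satisfies condition Q, is a base, is in category B1, is labeled, has marker B, is tagged X1, is in category E1, is tagged G, is aqueous, has marker C1, is a strong acid, requires a fume hood, has attribute C, meets criterion S1, has attribute M1, is flammable, is disposed as waste stream B, is a catalyst.
The only rule concluding "it satisfies condition V1" is R13, which needs "it meets criterion A1"; that is never established.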